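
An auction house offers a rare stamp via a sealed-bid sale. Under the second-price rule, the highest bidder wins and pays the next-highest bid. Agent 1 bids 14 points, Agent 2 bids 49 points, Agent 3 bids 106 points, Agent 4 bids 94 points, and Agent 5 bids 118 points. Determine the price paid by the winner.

Bids in descending order: Agent 5 118 points > Agent 3 106 points > Agent 4 94 points > Agent 2 49 points > Agent 1 14 points.
Agent 5 has the highest bid, so Agent 5 wins.
The second-highest bid is 106 points, so that is what Agent 5 pays.

Price paid: 106 points.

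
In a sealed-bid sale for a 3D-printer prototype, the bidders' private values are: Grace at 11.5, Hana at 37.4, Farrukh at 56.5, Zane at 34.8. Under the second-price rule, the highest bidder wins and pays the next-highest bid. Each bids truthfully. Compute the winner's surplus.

Surplus = 19.1.

Ranking the bids: Farrukh 56.5, then Hana 37.4, then Zane 34.8, then Grace 11.5.
Farrukh wins with the top bid and pays the second-highest, 37.4.
Surplus = 56.5 − 37.4 = 19.1.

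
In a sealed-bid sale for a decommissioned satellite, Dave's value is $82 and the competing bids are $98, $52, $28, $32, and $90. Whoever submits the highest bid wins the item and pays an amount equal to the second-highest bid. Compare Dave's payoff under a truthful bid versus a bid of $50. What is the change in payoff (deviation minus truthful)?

Payoff change: $0.

The highest competing bid is $98.
Bidding truthfully at $82: the top bid is $98 (a rival), so Dave loses. Payoff = $0.
Bidding $50: the top bid is $98 (a rival), so Dave loses. Payoff = $0.
Change = $0 − $0 = $0.
The bid only affects whether you win, not the price — here both bids land on the same side of the top rival bid, so the deviation is payoff-neutral.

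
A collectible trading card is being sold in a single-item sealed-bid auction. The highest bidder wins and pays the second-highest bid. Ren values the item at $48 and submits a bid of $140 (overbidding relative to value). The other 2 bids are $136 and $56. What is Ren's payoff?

Highest competing bid: $136.
Ren's bid $140 is the highest overall, so Ren wins and pays the second-highest bid, $136.
Payoff = value − price = $48 − $136 = -$88.
Overbidding won the item at a price above value — truthful bidding would have avoided this loss.

Ren's payoff: -$88.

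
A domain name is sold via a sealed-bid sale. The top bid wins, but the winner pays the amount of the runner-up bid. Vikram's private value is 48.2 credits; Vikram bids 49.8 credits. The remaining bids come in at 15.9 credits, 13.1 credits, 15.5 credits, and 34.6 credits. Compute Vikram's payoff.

13.6 credits

Highest competing bid: 34.6 credits.
Vikram's bid 49.8 credits is the highest overall, so Vikram wins and pays the second-highest bid, 34.6 credits.
Payoff = value − price = 48.2 credits − 34.6 credits = 13.6 credits.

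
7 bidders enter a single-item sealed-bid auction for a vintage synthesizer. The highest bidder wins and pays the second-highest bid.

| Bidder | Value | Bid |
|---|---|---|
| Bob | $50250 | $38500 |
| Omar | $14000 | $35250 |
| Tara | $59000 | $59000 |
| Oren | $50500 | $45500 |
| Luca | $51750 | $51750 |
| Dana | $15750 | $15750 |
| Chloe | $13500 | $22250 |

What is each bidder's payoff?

Bids in descending order: Tara $59000, then Luca $51750, then Oren $45500, then Bob $38500, then Omar $35250, then Chloe $22250, then Dana $15750.
Tara has the top bid and wins; the price is the second-highest bid, $51750.
Tara's payoff = $59000 − $51750 = $7250. All other bidders lose, so their payoff is 0.

Payoffs: Bob $0, Omar $0, Tara $7250, Oren $0, Luca $0, Dana $0, Chloe $0.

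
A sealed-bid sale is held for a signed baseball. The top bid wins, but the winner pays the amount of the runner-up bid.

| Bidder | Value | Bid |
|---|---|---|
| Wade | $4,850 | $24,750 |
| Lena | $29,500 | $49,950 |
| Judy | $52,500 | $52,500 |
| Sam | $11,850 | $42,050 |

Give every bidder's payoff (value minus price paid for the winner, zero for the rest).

Bids in descending order: Judy $52,500; Lena $49,950; Sam $42,050; Wade $24,750.
Judy has the top bid and wins; the price is the second-highest bid, $49,950.
Judy's payoff = $52,500 − $49,950 = $2,550. All other bidders lose, so their payoff is 0.

Payoffs: Wade $0, Lena $0, Judy $2,550, Sam $0.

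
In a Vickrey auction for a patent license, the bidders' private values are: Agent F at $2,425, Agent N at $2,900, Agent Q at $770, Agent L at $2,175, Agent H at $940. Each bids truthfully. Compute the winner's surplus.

Bids in descending order: Agent N $2,900 > Agent F $2,425 > Agent L $2,175 > Agent H $940 > Agent Q $770.
Agent N wins with the top bid and pays the second-highest, $2,425.
Surplus = $2,900 − $2,425 = $475.

Surplus = $475.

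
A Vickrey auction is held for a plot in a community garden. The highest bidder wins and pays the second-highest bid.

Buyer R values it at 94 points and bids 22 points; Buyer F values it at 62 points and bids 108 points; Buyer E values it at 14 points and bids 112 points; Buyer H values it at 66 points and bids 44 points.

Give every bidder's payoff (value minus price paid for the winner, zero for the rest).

Sorted high to low: Buyer E 112 points; Buyer F 108 points; Buyer H 44 points; Buyer R 22 points.
Buyer E has the top bid and wins; the price is the second-highest bid, 108 points.
Buyer E's payoff = 14 points − 108 points = -94 points. All other bidders lose, so their payoff is 0.

Buyer R 0 points, Buyer F 0 points, Buyer E -94 points, Buyer H 0 points.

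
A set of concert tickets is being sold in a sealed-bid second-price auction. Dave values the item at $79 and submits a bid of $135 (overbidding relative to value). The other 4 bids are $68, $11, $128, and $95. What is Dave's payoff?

Highest competing bid: $128.
Dave's bid $135 is the highest overall, so Dave wins and pays the second-highest bid, $128.
Payoff = value − price = $79 − $128 = -$49.

Dave's payoff: -$49.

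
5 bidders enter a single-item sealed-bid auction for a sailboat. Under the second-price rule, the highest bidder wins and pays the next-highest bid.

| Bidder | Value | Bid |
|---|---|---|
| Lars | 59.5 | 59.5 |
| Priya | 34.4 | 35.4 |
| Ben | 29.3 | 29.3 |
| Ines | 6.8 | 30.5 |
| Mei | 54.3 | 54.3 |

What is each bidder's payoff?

Ordered from highest: Lars 59.5; Mei 54.3; Priya 35.4; Ines 30.5; Ben 29.3.
Lars has the top bid and wins; the price is the second-highest bid, 54.3.
Lars's payoff = 59.5 − 54.3 = 5.2. All other bidders lose, so their payoff is 0.

Payoffs: Lars 5.2, Priya 0.0, Ben 0.0, Ines 0.0, Mei 0.0.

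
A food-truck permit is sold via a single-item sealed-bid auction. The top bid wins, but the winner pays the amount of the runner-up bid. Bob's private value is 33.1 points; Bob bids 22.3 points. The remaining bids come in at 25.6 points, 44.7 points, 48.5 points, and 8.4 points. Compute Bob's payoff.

Highest competing bid: 48.5 points.
Bob's bid 22.3 points is not the highest, so Bob loses, pays nothing, and earns zero payoff.

0.0 points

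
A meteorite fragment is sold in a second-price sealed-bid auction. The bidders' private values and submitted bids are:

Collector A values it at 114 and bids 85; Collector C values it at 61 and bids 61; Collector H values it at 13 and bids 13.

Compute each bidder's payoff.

Payoffs: Collector A 53, Collector C 0, Collector H 0.

Ordered from highest: Collector A 85; Collector C 61; Collector H 13.
Collector A has the top bid and wins; the price is the second-highest bid, 61.
Collector A's payoff = 114 − 61 = 53. All other bidders lose, so their payoff is 0.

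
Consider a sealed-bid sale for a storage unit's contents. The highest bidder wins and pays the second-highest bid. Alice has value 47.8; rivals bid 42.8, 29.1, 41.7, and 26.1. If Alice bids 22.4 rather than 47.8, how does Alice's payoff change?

-5.0

The highest competing bid is 42.8.
Bidding truthfully at 47.8: Alice has the top bid, wins, and pays the second-highest bid 42.8. Payoff = 47.8 − 42.8 = 5.0.
Bidding 22.4: the top bid is 42.8 (a rival), so Alice loses. Payoff = 0.0.
Change = 0.0 − 5.0 = -5.0.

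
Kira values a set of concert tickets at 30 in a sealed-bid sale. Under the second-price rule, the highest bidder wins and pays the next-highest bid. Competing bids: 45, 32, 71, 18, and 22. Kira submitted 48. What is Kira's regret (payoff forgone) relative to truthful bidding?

The highest competing bid is 71.
Bidding truthfully at 30: the top bid is 71 (a rival), so Kira loses. Payoff = 0.
Bidding 48: the top bid is 71 (a rival), so Kira loses. Payoff = 0.
Regret = truthful payoff − actual payoff = 0 − 0 = 0.

Payoff forgone: 0.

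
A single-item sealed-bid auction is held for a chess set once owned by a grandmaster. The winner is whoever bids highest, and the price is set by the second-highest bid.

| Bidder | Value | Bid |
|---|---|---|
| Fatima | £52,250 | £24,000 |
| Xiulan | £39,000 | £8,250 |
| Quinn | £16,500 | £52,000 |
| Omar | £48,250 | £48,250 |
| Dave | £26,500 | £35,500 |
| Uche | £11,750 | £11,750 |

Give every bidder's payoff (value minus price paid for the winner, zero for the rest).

Fatima £0, Xiulan £0, Quinn -£31,750, Omar £0, Dave £0, Uche £0.

Ordered from highest: Quinn £52,000; Omar £48,250; Dave £35,500; Fatima £24,000; Uche £11,750; Xiulan £8,250.
Quinn has the top bid and wins; the price is the second-highest bid, £48,250.
Quinn's payoff = £16,500 − £48,250 = -£31,750. All other bidders lose, so their payoff is 0.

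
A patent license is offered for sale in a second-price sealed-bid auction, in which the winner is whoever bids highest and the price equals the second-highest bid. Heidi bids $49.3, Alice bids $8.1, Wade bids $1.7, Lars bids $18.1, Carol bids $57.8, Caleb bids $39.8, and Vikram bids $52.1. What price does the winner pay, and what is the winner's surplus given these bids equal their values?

Sorted high to low: Carol $57.8 > Vikram $52.1 > Heidi $49.3 > Caleb $39.8 > Lars $18.1 > Alice $8.1 > Wade $1.7.
Carol is the highest bidder, so Carol wins.
Under the second-price rule, the price is the second-highest bid: $52.1.
Surplus = $57.8 − $52.1 = $5.7.

The winner pays $52.1 for a surplus of $5.7.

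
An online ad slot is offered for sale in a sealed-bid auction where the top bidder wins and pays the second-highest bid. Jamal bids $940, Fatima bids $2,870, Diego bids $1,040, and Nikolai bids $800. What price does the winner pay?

Price paid: $1,040.

Ranking the bids: Fatima $2,870 > Diego $1,040 > Jamal $940 > Nikolai $800.
Fatima is the highest bidder, so Fatima wins.
Under the second-price rule, the price is the second-highest bid: $1,040.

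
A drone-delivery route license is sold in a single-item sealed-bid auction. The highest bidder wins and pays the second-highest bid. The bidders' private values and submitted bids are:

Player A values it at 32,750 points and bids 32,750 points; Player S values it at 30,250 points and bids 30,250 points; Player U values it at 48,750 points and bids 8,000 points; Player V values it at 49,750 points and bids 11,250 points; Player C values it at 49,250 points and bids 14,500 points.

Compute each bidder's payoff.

Player A 2,500 points, Player S 0 points, Player U 0 points, Player V 0 points, Player C 0 points.

Bids in descending order: Player A 32,750 points, then Player S 30,250 points, then Player C 14,500 points, then Player V 11,250 points, then Player U 8,000 points.
Player A has the top bid and wins; the price is the second-highest bid, 30,250 points.
Player A's payoff = 32,750 points − 30,250 points = 2,500 points. All other bidders lose, so their payoff is 0.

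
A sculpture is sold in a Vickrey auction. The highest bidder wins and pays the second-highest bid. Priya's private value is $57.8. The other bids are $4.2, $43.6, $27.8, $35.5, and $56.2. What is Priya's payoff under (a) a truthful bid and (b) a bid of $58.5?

The highest competing bid is $56.2.
Bidding truthfully at $57.8: Priya has the top bid, wins, and pays the second-highest bid $56.2. Payoff = $57.8 − $56.2 = $1.6.
Bidding $58.5: Priya has the top bid, wins, and pays the second-highest bid $56.2. Payoff = $57.8 − $56.2 = $1.6.

(a) $1.6  (b) $1.6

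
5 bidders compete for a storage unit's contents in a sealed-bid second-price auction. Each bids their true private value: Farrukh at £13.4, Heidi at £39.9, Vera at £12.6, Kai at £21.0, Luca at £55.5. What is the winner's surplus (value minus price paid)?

Sorted high to low: Luca £55.5; Heidi £39.9; Kai £21.0; Farrukh £13.4; Vera £12.6.
Luca wins with the top bid and pays the second-highest, £39.9.
Surplus = £55.5 − £39.9 = £15.6.

Winner's surplus: £15.6.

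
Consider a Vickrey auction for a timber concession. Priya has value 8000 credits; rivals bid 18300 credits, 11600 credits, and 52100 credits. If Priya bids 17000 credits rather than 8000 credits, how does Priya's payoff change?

The highest competing bid is 52100 credits.
Bidding truthfully at 8000 credits: the top bid is 52100 credits (a rival), so Priya loses. Payoff = 0 credits.
Bidding 17000 credits: the top bid is 52100 credits (a rival), so Priya loses. Payoff = 0 credits.
Change = 0 credits − 0 credits = 0 credits.
The bid only affects whether you win, not the price — here both bids land on the same side of the top rival bid, so the deviation is payoff-neutral.

0 credits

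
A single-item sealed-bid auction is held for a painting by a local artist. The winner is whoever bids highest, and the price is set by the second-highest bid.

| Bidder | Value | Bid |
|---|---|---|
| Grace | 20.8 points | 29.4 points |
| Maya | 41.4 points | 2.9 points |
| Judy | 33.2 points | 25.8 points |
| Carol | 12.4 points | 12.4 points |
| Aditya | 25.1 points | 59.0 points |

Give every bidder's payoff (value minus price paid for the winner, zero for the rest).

Payoffs: Grace 0.0 points, Maya 0.0 points, Judy 0.0 points, Carol 0.0 points, Aditya -4.3 points.

Bids in descending order: Aditya 59.0 points; Grace 29.4 points; Judy 25.8 points; Carol 12.4 points; Maya 2.9 points.
Aditya has the top bid and wins; the price is the second-highest bid, 29.4 points.
Aditya's payoff = 25.1 points − 29.4 points = -4.3 points. All other bidders lose, so their payoff is 0.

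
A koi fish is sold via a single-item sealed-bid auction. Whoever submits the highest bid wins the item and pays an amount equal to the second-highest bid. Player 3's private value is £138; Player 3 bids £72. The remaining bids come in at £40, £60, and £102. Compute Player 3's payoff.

The bidder's payoff: £0.

Highest competing bid: £102.
Player 3's bid £72 is not the highest, so Player 3 loses, pays nothing, and earns zero payoff.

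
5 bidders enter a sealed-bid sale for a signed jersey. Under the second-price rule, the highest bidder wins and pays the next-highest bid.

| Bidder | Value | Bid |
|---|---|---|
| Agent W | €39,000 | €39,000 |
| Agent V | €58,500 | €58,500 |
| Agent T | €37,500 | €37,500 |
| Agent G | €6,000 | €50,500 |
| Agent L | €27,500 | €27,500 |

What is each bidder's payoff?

Ordered from highest: Agent V €58,500; Agent G €50,500; Agent W €39,000; Agent T €37,500; Agent L €27,500.
Agent V has the top bid and wins; the price is the second-highest bid, €50,500.
Agent V's payoff = €58,500 − €50,500 = €8,000. All other bidders lose, so their payoff is 0.

Agent W €0, Agent V €8,000, Agent T €0, Agent G €0, Agent L €0.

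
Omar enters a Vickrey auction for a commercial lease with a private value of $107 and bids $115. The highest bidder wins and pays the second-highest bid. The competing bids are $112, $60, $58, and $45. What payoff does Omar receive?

Payoff = -$5.

Highest competing bid: $112.
Omar's bid $115 is the highest overall, so Omar wins and pays the second-highest bid, $112.
Payoff = value − price = $107 − $112 = -$5.
Overbidding won the item at a price above value — truthful bidding would have avoided this loss.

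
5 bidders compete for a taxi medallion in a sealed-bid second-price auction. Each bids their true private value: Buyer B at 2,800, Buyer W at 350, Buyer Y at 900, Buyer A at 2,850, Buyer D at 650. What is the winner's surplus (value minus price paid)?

Winner's surplus: 50.

Ordered from highest: Buyer A 2,850; Buyer B 2,800; Buyer Y 900; Buyer D 650; Buyer W 350.
Buyer A wins with the top bid and pays the second-highest, 2,800.
Surplus = 2,850 − 2,800 = 50.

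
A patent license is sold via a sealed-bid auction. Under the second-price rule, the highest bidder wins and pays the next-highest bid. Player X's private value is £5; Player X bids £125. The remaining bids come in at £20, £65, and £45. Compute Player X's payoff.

Payoff = -£60.

Highest competing bid: £65.
Player X's bid £125 is the highest overall, so Player X wins and pays the second-highest bid, £65.
Payoff = value − price = £5 − £65 = -£60.
Overbidding won the item at a price above value — truthful bidding would have avoided this loss.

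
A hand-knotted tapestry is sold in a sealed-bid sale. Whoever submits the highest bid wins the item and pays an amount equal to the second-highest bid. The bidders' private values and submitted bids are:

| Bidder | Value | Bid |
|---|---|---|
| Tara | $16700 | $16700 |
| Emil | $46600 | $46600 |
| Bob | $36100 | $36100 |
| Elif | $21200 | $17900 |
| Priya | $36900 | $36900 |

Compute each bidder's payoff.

Ordered from highest: Emil $46600, then Priya $36900, then Bob $36100, then Elif $17900, then Tara $16700.
Emil has the top bid and wins; the price is the second-highest bid, $36900.
Emil's payoff = $46600 − $36900 = $9700. All other bidders lose, so their payoff is 0.

Payoffs: Tara $0, Emil $9700, Bob $0, Elif $0, Priya $0.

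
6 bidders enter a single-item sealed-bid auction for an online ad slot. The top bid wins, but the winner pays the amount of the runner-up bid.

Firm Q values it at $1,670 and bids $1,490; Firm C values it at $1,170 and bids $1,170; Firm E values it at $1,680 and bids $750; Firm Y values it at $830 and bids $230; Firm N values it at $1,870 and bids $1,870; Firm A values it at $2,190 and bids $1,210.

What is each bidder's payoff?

Payoffs: Firm Q $0, Firm C $0, Firm E $0, Firm Y $0, Firm N $380, Firm A $0.

Ordered from highest: Firm N $1,870, then Firm Q $1,490, then Firm A $1,210, then Firm C $1,170, then Firm E $750, then Firm Y $230.
Firm N has the top bid and wins; the price is the second-highest bid, $1,490.
Firm N's payoff = $1,870 − $1,490 = $380. All other bidders lose, so their payoff is 0.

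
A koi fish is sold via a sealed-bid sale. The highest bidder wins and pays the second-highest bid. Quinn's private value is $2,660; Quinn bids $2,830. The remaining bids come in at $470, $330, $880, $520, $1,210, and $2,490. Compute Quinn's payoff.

$170

Highest competing bid: $2,490.
Quinn's bid $2,830 is the highest overall, so Quinn wins and pays the second-highest bid, $2,490.
Payoff = value − price = $2,660 − $2,490 = $170.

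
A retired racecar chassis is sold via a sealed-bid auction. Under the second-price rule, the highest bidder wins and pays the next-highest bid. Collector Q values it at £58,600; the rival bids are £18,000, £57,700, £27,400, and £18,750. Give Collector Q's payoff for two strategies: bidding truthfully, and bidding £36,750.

Truthful: £900; alternative: £0.

The highest competing bid is £57,700.
Bidding truthfully at £58,600: Collector Q has the top bid, wins, and pays the second-highest bid £57,700. Payoff = £58,600 − £57,700 = £900.
Bidding £36,750: the top bid is £57,700 (a rival), so Collector Q loses. Payoff = £0.
This is the dominant-strategy logic: truthful bidding weakly beats any alternative.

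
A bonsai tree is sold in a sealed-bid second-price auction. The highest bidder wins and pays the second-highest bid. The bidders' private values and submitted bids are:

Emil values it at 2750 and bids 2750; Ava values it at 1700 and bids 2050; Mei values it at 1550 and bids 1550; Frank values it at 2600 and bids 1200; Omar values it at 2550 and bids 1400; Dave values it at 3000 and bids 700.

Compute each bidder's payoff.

Sorted high to low: Emil 2750, then Ava 2050, then Mei 1550, then Omar 1400, then Frank 1200, then Dave 700.
Emil has the top bid and wins; the price is the second-highest bid, 2050.
Emil's payoff = 2750 − 2050 = 700. All other bidders lose, so their payoff is 0.

Emil 700, Ava 0, Mei 0, Frank 0, Omar 0, Dave 0.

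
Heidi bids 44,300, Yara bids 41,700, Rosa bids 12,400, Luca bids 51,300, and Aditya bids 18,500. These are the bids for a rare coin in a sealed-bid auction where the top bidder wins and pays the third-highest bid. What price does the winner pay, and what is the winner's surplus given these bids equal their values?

Bids in descending order: Luca 51,300; Heidi 44,300; Yara 41,700; Aditya 18,500; Rosa 12,400.
Luca is the highest bidder, so Luca wins.
Under the third-price rule, the price is the third-highest bid: 41,700.
Surplus = 51,300 − 41,700 = 9,600.

Price 41,700; surplus 9,600.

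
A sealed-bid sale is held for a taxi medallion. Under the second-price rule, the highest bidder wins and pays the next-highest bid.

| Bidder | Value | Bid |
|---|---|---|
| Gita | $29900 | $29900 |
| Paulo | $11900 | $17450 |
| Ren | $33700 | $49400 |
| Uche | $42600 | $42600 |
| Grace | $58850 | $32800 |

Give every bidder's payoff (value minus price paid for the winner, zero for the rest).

Payoffs: Gita $0, Paulo $0, Ren -$8900, Uche $0, Grace $0.

Ranking the bids: Ren $49400 > Uche $42600 > Grace $32800 > Gita $29900 > Paulo $17450.
Ren has the top bid and wins; the price is the second-highest bid, $42600.
Ren's payoff = $33700 − $42600 = -$8900. All other bidders lose, so their payoff is 0.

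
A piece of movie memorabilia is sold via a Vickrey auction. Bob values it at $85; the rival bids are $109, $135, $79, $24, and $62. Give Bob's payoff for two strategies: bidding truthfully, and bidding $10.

The highest competing bid is $135.
Bidding truthfully at $85: the top bid is $135 (a rival), so Bob loses. Payoff = $0.
Bidding $10: the top bid is $135 (a rival), so Bob loses. Payoff = $0.
The bid only affects whether you win, not the price — here both bids land on the same side of the top rival bid, so the deviation is payoff-neutral.

Truthful: $0; alternative: $0.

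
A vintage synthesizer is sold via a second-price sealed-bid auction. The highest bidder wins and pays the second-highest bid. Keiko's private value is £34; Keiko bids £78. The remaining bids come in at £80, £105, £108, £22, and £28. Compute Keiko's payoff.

Highest competing bid: £108.
Keiko's bid £78 is not the highest, so Keiko loses, pays nothing, and earns zero payoff.

£0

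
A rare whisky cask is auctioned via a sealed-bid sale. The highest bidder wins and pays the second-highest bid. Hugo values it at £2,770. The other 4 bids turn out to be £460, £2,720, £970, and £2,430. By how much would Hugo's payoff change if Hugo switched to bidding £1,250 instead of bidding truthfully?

-£50

The highest competing bid is £2,720.
Bidding truthfully at £2,770: Hugo has the top bid, wins, and pays the second-highest bid £2,720. Payoff = £2,770 − £2,720 = £50.
Bidding £1,250: the top bid is £2,720 (a rival), so Hugo loses. Payoff = £0.
Change = £0 − £50 = -£50.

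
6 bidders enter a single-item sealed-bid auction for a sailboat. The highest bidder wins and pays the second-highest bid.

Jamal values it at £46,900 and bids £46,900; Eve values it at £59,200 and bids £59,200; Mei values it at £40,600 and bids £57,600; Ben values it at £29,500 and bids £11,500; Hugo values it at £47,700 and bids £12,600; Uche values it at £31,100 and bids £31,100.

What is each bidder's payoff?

Ordered from highest: Eve £59,200, then Mei £57,600, then Jamal £46,900, then Uche £31,100, then Hugo £12,600, then Ben £11,500.
Eve has the top bid and wins; the price is the second-highest bid, £57,600.
Eve's payoff = £59,200 − £57,600 = £1,600. All other bidders lose, so their payoff is 0.

Payoffs: Jamal £0, Eve £1,600, Mei £0, Ben £0, Hugo £0, Uche £0.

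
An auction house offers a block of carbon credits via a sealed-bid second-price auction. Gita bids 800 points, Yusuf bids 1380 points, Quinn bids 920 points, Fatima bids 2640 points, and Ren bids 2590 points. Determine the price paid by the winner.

Sorted high to low: Fatima 2640 points > Ren 2590 points > Yusuf 1380 points > Quinn 920 points > Gita 800 points.
Fatima has the highest bid, so Fatima wins.
The second-highest bid is 2590 points, so that is what Fatima pays.

The winner pays 2590 points.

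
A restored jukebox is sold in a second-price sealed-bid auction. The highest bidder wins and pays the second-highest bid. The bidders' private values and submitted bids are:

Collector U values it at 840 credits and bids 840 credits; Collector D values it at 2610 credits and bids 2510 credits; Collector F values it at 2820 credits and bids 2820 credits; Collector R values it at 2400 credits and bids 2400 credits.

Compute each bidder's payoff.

Payoffs: Collector U 0 credits, Collector D 0 credits, Collector F 310 credits, Collector R 0 credits.

Bids in descending order: Collector F 2820 credits, then Collector D 2510 credits, then Collector R 2400 credits, then Collector U 840 credits.
Collector F has the top bid and wins; the price is the second-highest bid, 2510 credits.
Collector F's payoff = 2820 credits − 2510 credits = 310 credits. All other bidders lose, so their payoff is 0.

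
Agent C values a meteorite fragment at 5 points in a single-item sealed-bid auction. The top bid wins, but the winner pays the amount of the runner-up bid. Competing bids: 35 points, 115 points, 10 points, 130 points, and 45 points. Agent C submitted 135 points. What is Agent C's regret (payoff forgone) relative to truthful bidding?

The highest competing bid is 130 points.
Bidding truthfully at 5 points: the top bid is 130 points (a rival), so Agent C loses. Payoff = 0 points.
Bidding 135 points: Agent C has the top bid, wins, and pays the second-highest bid 130 points. Payoff = 5 points − 130 points = -125 points.
Regret = truthful payoff − actual payoff = 0 points − -125 points = 125 points.

125 points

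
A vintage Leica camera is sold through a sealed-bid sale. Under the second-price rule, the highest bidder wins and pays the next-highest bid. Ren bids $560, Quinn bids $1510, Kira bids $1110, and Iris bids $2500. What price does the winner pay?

Price paid: $1510.

Sorted high to low: Iris $2500, then Quinn $1510, then Kira $1110, then Ren $560.
Iris has the highest bid, so Iris wins.
The second-highest bid is $1510, so that is what Iris pays.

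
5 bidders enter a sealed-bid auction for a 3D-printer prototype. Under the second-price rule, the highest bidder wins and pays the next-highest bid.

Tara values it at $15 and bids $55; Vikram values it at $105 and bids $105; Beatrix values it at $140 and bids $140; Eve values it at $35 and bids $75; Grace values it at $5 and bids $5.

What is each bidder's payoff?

Tara $0, Vikram $0, Beatrix $35, Eve $0, Grace $0.

Sorted high to low: Beatrix $140 > Vikram $105 > Eve $75 > Tara $55 > Grace $5.
Beatrix has the top bid and wins; the price is the second-highest bid, $105.
Beatrix's payoff = $140 − $105 = $35. All other bidders lose, so their payoff is 0.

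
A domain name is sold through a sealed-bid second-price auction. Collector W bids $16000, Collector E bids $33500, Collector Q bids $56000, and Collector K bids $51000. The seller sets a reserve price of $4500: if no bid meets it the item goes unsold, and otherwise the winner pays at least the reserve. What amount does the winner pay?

Bids in descending order: Collector Q $56000 > Collector K $51000 > Collector E $33500 > Collector W $16000.
Collector Q has the highest bid, so Collector Q wins.
The second-highest bid is $51000, which exceeds the reserve, so that sets the price.

Price paid: $51000.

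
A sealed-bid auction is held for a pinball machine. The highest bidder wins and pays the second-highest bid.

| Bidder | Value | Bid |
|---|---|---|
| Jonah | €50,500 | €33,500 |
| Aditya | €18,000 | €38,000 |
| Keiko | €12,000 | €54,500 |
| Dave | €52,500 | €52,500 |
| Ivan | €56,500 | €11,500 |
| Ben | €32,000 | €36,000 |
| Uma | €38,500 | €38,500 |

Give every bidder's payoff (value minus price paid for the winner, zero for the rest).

Ordered from highest: Keiko €54,500; Dave €52,500; Uma €38,500; Aditya €38,000; Ben €36,000; Jonah €33,500; Ivan €11,500.
Keiko has the top bid and wins; the price is the second-highest bid, €52,500.
Keiko's payoff = €12,000 − €52,500 = -€40,500. All other bidders lose, so their payoff is 0.

Jonah €0, Aditya €0, Keiko -€40,500, Dave €0, Ivan €0, Ben €0, Uma €0.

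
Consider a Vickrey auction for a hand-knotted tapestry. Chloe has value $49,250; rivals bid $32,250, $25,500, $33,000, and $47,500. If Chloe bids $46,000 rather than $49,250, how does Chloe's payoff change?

-$1,750

The highest competing bid is $47,500.
Bidding truthfully at $49,250: Chloe has the top bid, wins, and pays the second-highest bid $47,500. Payoff = $49,250 − $47,500 = $1,750.
Bidding $46,000: the top bid is $47,500 (a rival), so Chloe loses. Payoff = $0.
Change = $0 − $1,750 = -$1,750.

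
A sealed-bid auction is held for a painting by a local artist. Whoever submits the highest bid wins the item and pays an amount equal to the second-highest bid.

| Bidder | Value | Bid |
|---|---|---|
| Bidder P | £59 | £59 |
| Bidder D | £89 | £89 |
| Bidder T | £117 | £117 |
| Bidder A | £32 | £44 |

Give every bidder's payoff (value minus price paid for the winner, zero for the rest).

Payoffs: Bidder P £0, Bidder D £0, Bidder T £28, Bidder A £0.

Bids in descending order: Bidder T £117 > Bidder D £89 > Bidder P £59 > Bidder A £44.
Bidder T has the top bid and wins; the price is the second-highest bid, £89.
Bidder T's payoff = £117 − £89 = £28. All other bidders lose, so their payoff is 0.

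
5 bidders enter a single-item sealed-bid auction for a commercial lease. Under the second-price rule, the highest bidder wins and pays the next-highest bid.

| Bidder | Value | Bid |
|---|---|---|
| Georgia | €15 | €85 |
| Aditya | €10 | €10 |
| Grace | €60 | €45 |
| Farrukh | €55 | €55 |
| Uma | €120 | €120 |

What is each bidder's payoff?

Payoffs: Georgia €0, Aditya €0, Grace €0, Farrukh €0, Uma €35.

Ordered from highest: Uma €120, then Georgia €85, then Farrukh €55, then Grace €45, then Aditya €10.
Uma has the top bid and wins; the price is the second-highest bid, €85.
Uma's payoff = €120 − €85 = €35. All other bidders lose, so their payoff is 0.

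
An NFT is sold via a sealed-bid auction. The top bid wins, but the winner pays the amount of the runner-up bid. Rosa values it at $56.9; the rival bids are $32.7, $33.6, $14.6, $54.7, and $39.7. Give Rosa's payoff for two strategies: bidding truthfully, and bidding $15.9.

The highest competing bid is $54.7.
Bidding truthfully at $56.9: Rosa has the top bid, wins, and pays the second-highest bid $54.7. Payoff = $56.9 − $54.7 = $2.2.
Bidding $15.9: the top bid is $54.7 (a rival), so Rosa loses. Payoff = $0.0.
This is the dominant-strategy logic: truthful bidding weakly beats any alternative.

(a) $2.2  (b) $0.0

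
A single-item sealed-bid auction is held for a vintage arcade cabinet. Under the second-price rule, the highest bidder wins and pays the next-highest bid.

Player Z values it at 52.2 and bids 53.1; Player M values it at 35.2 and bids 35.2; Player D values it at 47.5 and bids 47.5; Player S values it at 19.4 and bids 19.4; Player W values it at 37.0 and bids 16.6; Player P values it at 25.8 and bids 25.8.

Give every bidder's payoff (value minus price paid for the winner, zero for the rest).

Payoffs: Player Z 4.7, Player M 0.0, Player D 0.0, Player S 0.0, Player W 0.0, Player P 0.0.

Bids in descending order: Player Z 53.1 > Player D 47.5 > Player M 35.2 > Player P 25.8 > Player S 19.4 > Player W 16.6.
Player Z has the top bid and wins; the price is the second-highest bid, 47.5.
Player Z's payoff = 52.2 − 47.5 = 4.7. All other bidders lose, so their payoff is 0.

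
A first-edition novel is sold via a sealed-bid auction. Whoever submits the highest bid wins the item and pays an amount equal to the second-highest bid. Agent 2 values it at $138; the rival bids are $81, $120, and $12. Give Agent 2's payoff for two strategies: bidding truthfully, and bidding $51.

The highest competing bid is $120.
Bidding truthfully at $138: Agent 2 has the top bid, wins, and pays the second-highest bid $120. Payoff = $138 − $120 = $18.
Bidding $51: the top bid is $120 (a rival), so Agent 2 loses. Payoff = $0.

Truthful: $18; alternative: $0.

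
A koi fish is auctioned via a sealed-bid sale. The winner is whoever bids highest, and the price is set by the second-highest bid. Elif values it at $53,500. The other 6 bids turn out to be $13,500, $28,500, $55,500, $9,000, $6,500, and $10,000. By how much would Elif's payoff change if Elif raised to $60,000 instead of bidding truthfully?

Change in payoff: -$2,000.

The highest competing bid is $55,500.
Bidding truthfully at $53,500: the top bid is $55,500 (a rival), so Elif loses. Payoff = $0.
Bidding $60,000: Elif has the top bid, wins, and pays the second-highest bid $55,500. Payoff = $53,500 − $55,500 = -$2,000.
Change = -$2,000 − $0 = -$2,000.
Deviating from a truthful bid can only lose payoff in a second-price auction — never gain.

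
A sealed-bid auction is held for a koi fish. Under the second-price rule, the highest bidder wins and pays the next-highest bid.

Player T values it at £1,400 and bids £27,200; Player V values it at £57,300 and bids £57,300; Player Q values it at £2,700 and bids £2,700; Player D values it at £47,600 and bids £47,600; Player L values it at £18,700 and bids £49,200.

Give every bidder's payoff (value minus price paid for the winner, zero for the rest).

Payoffs: Player T £0, Player V £8,100, Player Q £0, Player D £0, Player L £0.

Sorted high to low: Player V £57,300; Player L £49,200; Player D £47,600; Player T £27,200; Player Q £2,700.
Player V has the top bid and wins; the price is the second-highest bid, £49,200.
Player V's payoff = £57,300 − £49,200 = £8,100. All other bidders lose, so their payoff is 0.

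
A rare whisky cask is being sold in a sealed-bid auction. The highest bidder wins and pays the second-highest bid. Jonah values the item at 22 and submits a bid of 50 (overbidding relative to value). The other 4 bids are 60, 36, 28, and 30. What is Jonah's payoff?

Highest competing bid: 60.
Jonah's bid 50 is not the highest, so Jonah loses, pays nothing, and earns zero payoff.

Jonah's payoff: 0.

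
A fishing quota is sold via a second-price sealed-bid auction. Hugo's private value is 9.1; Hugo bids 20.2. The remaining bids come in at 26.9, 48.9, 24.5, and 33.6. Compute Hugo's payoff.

Hugo's payoff: 0.0.

Highest competing bid: 48.9.
Hugo's bid 20.2 is not the highest, so Hugo loses, pays nothing, and earns zero payoff.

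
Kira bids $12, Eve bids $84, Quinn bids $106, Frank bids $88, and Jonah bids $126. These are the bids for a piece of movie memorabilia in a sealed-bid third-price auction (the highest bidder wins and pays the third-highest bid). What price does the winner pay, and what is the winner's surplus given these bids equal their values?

Price $88; surplus $38.

Ordered from highest: Jonah $126; Quinn $106; Frank $88; Eve $84; Kira $12.
Jonah is the highest bidder, so Jonah wins.
Under the third-price rule, the price is the third-highest bid: $88.
Surplus = $126 − $88 = $38.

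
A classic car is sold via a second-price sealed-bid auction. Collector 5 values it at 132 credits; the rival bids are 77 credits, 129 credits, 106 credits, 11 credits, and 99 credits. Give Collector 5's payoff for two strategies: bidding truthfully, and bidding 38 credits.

The highest competing bid is 129 credits.
Bidding truthfully at 132 credits: Collector 5 has the top bid, wins, and pays the second-highest bid 129 credits. Payoff = 132 credits − 129 credits = 3 credits.
Bidding 38 credits: the top bid is 129 credits (a rival), so Collector 5 loses. Payoff = 0 credits.
Deviating from a truthful bid can only lose payoff in a second-price auction — never gain.

(a) 3 credits  (b) 0 credits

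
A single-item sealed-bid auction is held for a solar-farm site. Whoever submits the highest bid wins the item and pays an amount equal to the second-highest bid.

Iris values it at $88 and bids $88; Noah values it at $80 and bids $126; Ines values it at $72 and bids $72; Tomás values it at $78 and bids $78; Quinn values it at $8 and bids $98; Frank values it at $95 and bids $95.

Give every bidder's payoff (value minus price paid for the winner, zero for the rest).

Iris $0, Noah -$18, Ines $0, Tomás $0, Quinn $0, Frank $0.

Sorted high to low: Noah $126, then Quinn $98, then Frank $95, then Iris $88, then Tomás $78, then Ines $72.
Noah has the top bid and wins; the price is the second-highest bid, $98.
Noah's payoff = $80 − $98 = -$18. All other bidders lose, so their payoff is 0.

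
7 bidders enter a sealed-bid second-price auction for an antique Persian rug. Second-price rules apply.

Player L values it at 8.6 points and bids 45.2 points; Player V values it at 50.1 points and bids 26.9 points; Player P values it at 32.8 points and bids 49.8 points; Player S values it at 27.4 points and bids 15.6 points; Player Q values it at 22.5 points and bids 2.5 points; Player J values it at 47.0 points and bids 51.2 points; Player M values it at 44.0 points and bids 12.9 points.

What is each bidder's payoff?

Payoffs: Player L 0.0 points, Player V 0.0 points, Player P 0.0 points, Player S 0.0 points, Player Q 0.0 points, Player J -2.8 points, Player M 0.0 points.

Ranking the bids: Player J 51.2 points > Player P 49.8 points > Player L 45.2 points > Player V 26.9 points > Player S 15.6 points > Player M 12.9 points > Player Q 2.5 points.
Player J has the top bid and wins; the price is the second-highest bid, 49.8 points.
Player J's payoff = 47.0 points − 49.8 points = -2.8 points. All other bidders lose, so their payoff is 0.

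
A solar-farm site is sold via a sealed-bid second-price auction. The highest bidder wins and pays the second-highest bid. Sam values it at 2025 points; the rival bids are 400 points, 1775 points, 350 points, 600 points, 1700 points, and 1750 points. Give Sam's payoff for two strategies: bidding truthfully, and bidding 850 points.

Truthful: 250 points; alternative: 0 points.

The highest competing bid is 1775 points.
Bidding truthfully at 2025 points: Sam has the top bid, wins, and pays the second-highest bid 1775 points. Payoff = 2025 points − 1775 points = 250 points.
Bidding 850 points: the top bid is 1775 points (a rival), so Sam loses. Payoff = 0 points.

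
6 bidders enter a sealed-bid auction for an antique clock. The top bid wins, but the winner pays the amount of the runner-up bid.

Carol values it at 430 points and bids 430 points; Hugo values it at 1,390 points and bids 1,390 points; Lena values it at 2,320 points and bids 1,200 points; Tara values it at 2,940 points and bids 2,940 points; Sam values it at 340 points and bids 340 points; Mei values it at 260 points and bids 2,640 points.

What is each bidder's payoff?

Payoffs: Carol 0 points, Hugo 0 points, Lena 0 points, Tara 300 points, Sam 0 points, Mei 0 points.

Ordered from highest: Tara 2,940 points, then Mei 2,640 points, then Hugo 1,390 points, then Lena 1,200 points, then Carol 430 points, then Sam 340 points.
Tara has the top bid and wins; the price is the second-highest bid, 2,640 points.
Tara's payoff = 2,940 points − 2,640 points = 300 points. All other bidders lose, so their payoff is 0.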